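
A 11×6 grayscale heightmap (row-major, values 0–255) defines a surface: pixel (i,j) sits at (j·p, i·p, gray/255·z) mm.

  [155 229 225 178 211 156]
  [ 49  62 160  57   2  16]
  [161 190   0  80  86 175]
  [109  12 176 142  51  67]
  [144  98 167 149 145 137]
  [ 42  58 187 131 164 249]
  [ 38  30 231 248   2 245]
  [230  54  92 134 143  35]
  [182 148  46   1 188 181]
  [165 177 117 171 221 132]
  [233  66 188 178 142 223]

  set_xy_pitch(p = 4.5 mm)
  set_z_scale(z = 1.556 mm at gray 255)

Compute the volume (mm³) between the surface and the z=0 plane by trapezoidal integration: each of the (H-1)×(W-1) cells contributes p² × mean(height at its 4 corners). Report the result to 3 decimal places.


765.947

height_mm = gray/255 × 1.556; cell vol = 4.5² × mean(4 corners)
unit = 4.5² × 1.556 / (4×255) = 0.0308912 mm³ per gray-sum
row 0: Σ corner-gray over 5 cells = 2624  → 81.0584
row 1: Σ corner-gray over 5 cells = 1675  → 51.7427
row 2: Σ corner-gray over 5 cells = 1986  → 61.3499
row 3: Σ corner-gray over 5 cells = 2337  → 72.1927
row 4: Σ corner-gray over 5 cells = 2770  → 85.5686
row 5: Σ corner-gray over 5 cells = 2676  → 82.6648
row 6: Σ corner-gray over 5 cells = 2416  → 74.6331
row 7: Σ corner-gray over 5 cells = 2240  → 69.1962
row 8: Σ corner-gray over 5 cells = 2798  → 86.4335
row 9: Σ corner-gray over 5 cells = 3273  → 101.1068
Σ rows: total corner-gray = 24795  → 765.9467 mm³


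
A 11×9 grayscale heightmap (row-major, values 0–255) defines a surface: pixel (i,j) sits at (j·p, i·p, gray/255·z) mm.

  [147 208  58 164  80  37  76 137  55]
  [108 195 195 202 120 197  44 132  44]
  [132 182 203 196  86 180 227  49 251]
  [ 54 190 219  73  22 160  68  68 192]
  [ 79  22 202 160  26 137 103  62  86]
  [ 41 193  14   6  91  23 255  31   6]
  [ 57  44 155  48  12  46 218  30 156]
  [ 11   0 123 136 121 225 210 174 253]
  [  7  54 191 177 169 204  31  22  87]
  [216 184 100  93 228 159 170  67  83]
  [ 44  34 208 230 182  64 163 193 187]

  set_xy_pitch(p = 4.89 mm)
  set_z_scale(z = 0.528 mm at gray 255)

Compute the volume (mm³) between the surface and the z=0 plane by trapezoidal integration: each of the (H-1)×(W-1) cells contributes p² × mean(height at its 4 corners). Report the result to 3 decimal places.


479.314

height_mm = gray/255 × 0.528; cell vol = 4.89² × mean(4 corners)
unit = 4.89² × 0.528 / (4×255) = 0.012378 mm³ per gray-sum
row 0: Σ corner-gray over 8 cells = 4044  → 50.0567
row 1: Σ corner-gray over 8 cells = 4951  → 61.2836
row 2: Σ corner-gray over 8 cells = 4475  → 55.3917
row 3: Σ corner-gray over 8 cells = 3435  → 42.5185
row 4: Σ corner-gray over 8 cells = 2862  → 35.4259
row 5: Σ corner-gray over 8 cells = 2592  → 32.0838
row 6: Σ corner-gray over 8 cells = 3561  → 44.0782
row 7: Σ corner-gray over 8 cells = 4032  → 49.9082
row 8: Σ corner-gray over 8 cells = 4091  → 50.6385
row 9: Σ corner-gray over 8 cells = 4680  → 57.9292
Σ rows: total corner-gray = 38723  → 479.3144 mm³


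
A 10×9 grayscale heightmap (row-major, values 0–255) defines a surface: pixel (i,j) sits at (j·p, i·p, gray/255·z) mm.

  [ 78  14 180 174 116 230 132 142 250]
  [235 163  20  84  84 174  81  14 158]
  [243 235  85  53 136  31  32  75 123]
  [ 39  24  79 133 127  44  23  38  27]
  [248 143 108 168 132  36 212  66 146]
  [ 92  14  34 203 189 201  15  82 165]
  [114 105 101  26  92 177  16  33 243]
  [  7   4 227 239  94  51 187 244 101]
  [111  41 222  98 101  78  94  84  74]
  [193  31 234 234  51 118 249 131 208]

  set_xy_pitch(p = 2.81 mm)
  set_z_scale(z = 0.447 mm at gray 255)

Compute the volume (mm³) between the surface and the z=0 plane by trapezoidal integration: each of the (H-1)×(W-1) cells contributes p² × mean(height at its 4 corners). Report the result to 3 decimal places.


height_mm = gray/255 × 0.447; cell vol = 2.81² × mean(4 corners)
unit = 2.81² × 0.447 / (4×255) = 0.00346035 mm³ per gray-sum
row 0: Σ corner-gray over 8 cells = 3937  → 13.6234
row 1: Σ corner-gray over 8 cells = 3293  → 11.3949
row 2: Σ corner-gray over 8 cells = 2662  → 9.2115
row 3: Σ corner-gray over 8 cells = 3126  → 10.8171
row 4: Σ corner-gray over 8 cells = 3857  → 13.3466
row 5: Σ corner-gray over 8 cells = 3190  → 11.0385
row 6: Σ corner-gray over 8 cells = 3657  → 12.6545
row 7: Σ corner-gray over 8 cells = 3821  → 13.2220
row 8: Σ corner-gray over 8 cells = 4118  → 14.2497
Σ rows: total corner-gray = 31661  → 109.5581 mm³

109.558


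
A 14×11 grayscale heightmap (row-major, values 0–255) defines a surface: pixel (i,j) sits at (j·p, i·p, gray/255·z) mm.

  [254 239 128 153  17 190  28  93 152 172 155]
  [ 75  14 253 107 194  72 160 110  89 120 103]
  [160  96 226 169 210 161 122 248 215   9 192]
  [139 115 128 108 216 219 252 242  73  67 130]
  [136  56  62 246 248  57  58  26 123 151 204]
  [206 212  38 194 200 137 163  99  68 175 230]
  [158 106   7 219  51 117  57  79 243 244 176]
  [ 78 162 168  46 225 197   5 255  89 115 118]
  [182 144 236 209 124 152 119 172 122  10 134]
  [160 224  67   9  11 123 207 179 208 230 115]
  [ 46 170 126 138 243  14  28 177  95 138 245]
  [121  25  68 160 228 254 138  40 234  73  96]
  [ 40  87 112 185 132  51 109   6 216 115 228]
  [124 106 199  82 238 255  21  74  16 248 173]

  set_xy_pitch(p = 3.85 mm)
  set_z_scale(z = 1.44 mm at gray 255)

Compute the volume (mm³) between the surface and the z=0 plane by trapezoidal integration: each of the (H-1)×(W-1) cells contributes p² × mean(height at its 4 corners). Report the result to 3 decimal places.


height_mm = gray/255 × 1.44; cell vol = 3.85² × mean(4 corners)
unit = 3.85² × 1.44 / (4×255) = 0.0209259 mm³ per gray-sum
row 0: Σ corner-gray over 10 cells = 5169  → 108.1659
row 1: Σ corner-gray over 10 cells = 5680  → 118.8590
row 2: Σ corner-gray over 10 cells = 6373  → 133.3606
row 3: Σ corner-gray over 10 cells = 5503  → 115.1551
row 4: Σ corner-gray over 10 cells = 5402  → 113.0416
row 5: Σ corner-gray over 10 cells = 5588  → 116.9338
row 6: Σ corner-gray over 10 cells = 5300  → 110.9072
row 7: Σ corner-gray over 10 cells = 5612  → 117.4361
row 8: Σ corner-gray over 10 cells = 5683  → 118.9218
row 9: Σ corner-gray over 10 cells = 5340  → 111.7442
row 10: Σ corner-gray over 10 cells = 5206  → 108.9401
row 11: Σ corner-gray over 10 cells = 4951  → 103.6040
row 12: Σ corner-gray over 10 cells = 5069  → 106.0733
Σ rows: total corner-gray = 70876  → 1483.1428 mm³

1483.143


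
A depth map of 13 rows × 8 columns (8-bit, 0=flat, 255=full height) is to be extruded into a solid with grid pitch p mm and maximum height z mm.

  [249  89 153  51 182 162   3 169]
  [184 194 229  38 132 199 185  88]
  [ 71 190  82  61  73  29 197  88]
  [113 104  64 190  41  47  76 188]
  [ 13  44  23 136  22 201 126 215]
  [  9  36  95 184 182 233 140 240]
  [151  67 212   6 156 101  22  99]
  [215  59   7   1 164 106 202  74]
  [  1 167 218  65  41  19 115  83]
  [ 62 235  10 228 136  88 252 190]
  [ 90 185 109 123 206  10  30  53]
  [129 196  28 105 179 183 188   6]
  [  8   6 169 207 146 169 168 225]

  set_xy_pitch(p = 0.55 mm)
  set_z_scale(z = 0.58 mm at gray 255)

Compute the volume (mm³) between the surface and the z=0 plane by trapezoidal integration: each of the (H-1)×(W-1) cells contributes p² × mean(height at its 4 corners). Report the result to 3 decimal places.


6.790

height_mm = gray/255 × 0.58; cell vol = 0.55² × mean(4 corners)
unit = 0.55² × 0.58 / (4×255) = 0.00017201 mm³ per gray-sum
row 0: Σ corner-gray over 7 cells = 3924  → 0.6750
row 1: Σ corner-gray over 7 cells = 3649  → 0.6277
row 2: Σ corner-gray over 7 cells = 2768  → 0.4761
row 3: Σ corner-gray over 7 cells = 2677  → 0.4605
row 4: Σ corner-gray over 7 cells = 3321  → 0.5712
row 5: Σ corner-gray over 7 cells = 3367  → 0.5792
row 6: Σ corner-gray over 7 cells = 2745  → 0.4722
row 7: Σ corner-gray over 7 cells = 2701  → 0.4646
row 8: Σ corner-gray over 7 cells = 3484  → 0.5993
row 9: Σ corner-gray over 7 cells = 3619  → 0.6225
row 10: Σ corner-gray over 7 cells = 3362  → 0.5783
row 11: Σ corner-gray over 7 cells = 3856  → 0.6633
Σ rows: total corner-gray = 39473  → 6.7897 mm³


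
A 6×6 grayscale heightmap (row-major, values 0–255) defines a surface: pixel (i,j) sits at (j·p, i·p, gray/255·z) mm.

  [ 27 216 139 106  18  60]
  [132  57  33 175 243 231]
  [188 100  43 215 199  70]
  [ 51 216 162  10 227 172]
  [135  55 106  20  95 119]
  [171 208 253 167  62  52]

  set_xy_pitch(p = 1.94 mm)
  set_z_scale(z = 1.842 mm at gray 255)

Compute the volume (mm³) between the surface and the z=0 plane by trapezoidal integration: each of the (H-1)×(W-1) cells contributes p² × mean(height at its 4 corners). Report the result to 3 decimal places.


height_mm = gray/255 × 1.842; cell vol = 1.94² × mean(4 corners)
unit = 1.94² × 1.842 / (4×255) = 0.00679662 mm³ per gray-sum
row 0: Σ corner-gray over 5 cells = 2424  → 16.4750
row 1: Σ corner-gray over 5 cells = 2751  → 18.6975
row 2: Σ corner-gray over 5 cells = 2825  → 19.2004
row 3: Σ corner-gray over 5 cells = 2259  → 15.3536
row 4: Σ corner-gray over 5 cells = 2409  → 16.3731
Σ rows: total corner-gray = 12668  → 86.0996 mm³

86.100


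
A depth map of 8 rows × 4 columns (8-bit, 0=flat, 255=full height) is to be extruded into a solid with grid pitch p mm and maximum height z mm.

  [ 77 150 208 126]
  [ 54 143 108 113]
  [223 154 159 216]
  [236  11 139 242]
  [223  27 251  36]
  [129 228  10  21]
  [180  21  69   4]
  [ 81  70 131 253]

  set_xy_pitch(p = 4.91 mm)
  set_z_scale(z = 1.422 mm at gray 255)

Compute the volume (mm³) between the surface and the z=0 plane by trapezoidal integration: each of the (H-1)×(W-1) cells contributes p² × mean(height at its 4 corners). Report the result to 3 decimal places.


height_mm = gray/255 × 1.422; cell vol = 4.91² × mean(4 corners)
unit = 4.91² × 1.422 / (4×255) = 0.0336095 mm³ per gray-sum
row 0: Σ corner-gray over 3 cells = 1588  → 53.3719
row 1: Σ corner-gray over 3 cells = 1734  → 58.2789
row 2: Σ corner-gray over 3 cells = 1843  → 61.9424
row 3: Σ corner-gray over 3 cells = 1593  → 53.5400
row 4: Σ corner-gray over 3 cells = 1441  → 48.4313
row 5: Σ corner-gray over 3 cells = 990  → 33.2734
row 6: Σ corner-gray over 3 cells = 1100  → 36.9705
Σ rows: total corner-gray = 10289  → 345.8084 mm³

345.808


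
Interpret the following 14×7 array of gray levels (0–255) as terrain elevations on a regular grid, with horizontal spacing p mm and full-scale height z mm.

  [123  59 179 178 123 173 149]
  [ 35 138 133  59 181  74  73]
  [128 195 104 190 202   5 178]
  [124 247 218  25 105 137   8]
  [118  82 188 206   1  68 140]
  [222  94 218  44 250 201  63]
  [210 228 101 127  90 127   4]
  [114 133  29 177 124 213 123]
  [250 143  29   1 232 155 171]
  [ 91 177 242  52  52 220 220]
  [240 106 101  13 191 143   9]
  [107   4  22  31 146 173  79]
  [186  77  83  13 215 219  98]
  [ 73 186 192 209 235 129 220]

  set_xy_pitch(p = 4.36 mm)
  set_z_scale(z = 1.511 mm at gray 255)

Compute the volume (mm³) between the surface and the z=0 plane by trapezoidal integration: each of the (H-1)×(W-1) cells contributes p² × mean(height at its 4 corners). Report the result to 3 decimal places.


height_mm = gray/255 × 1.511; cell vol = 4.36² × mean(4 corners)
unit = 4.36² × 1.511 / (4×255) = 0.0281603 mm³ per gray-sum
row 0: Σ corner-gray over 6 cells = 2974  → 83.7487
row 1: Σ corner-gray over 6 cells = 2976  → 83.8051
row 2: Σ corner-gray over 6 cells = 3294  → 92.7600
row 3: Σ corner-gray over 6 cells = 2944  → 82.9039
row 4: Σ corner-gray over 6 cells = 3247  → 91.4365
row 5: Σ corner-gray over 6 cells = 3459  → 97.4065
row 6: Σ corner-gray over 6 cells = 3149  → 88.6768
row 7: Σ corner-gray over 6 cells = 3130  → 88.1417
row 8: Σ corner-gray over 6 cells = 3338  → 93.9991
row 9: Σ corner-gray over 6 cells = 3154  → 88.8176
row 10: Σ corner-gray over 6 cells = 2295  → 64.6279
row 11: Σ corner-gray over 6 cells = 2436  → 68.5985
row 12: Σ corner-gray over 6 cells = 3693  → 103.9960
Σ rows: total corner-gray = 40089  → 1128.9183 mm³

1128.918


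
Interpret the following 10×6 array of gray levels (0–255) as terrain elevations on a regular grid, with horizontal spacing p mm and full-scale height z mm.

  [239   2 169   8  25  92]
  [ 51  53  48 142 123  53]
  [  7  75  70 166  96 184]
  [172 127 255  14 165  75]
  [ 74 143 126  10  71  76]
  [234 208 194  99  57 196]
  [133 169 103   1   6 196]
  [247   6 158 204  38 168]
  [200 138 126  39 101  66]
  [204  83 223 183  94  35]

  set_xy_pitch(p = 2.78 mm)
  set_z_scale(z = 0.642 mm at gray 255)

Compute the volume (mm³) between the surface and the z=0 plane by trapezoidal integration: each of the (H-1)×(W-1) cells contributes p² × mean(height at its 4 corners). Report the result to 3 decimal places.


95.983

height_mm = gray/255 × 0.642; cell vol = 2.78² × mean(4 corners)
unit = 2.78² × 0.642 / (4×255) = 0.00486435 mm³ per gray-sum
row 0: Σ corner-gray over 5 cells = 1575  → 7.6613
row 1: Σ corner-gray over 5 cells = 1841  → 8.9553
row 2: Σ corner-gray over 5 cells = 2374  → 11.5480
row 3: Σ corner-gray over 5 cells = 2219  → 10.7940
row 4: Σ corner-gray over 5 cells = 2396  → 11.6550
row 5: Σ corner-gray over 5 cells = 2433  → 11.8350
row 6: Σ corner-gray over 5 cells = 2114  → 10.2832
row 7: Σ corner-gray over 5 cells = 2301  → 11.1929
row 8: Σ corner-gray over 5 cells = 2479  → 12.0587
Σ rows: total corner-gray = 19732  → 95.9833 mm³


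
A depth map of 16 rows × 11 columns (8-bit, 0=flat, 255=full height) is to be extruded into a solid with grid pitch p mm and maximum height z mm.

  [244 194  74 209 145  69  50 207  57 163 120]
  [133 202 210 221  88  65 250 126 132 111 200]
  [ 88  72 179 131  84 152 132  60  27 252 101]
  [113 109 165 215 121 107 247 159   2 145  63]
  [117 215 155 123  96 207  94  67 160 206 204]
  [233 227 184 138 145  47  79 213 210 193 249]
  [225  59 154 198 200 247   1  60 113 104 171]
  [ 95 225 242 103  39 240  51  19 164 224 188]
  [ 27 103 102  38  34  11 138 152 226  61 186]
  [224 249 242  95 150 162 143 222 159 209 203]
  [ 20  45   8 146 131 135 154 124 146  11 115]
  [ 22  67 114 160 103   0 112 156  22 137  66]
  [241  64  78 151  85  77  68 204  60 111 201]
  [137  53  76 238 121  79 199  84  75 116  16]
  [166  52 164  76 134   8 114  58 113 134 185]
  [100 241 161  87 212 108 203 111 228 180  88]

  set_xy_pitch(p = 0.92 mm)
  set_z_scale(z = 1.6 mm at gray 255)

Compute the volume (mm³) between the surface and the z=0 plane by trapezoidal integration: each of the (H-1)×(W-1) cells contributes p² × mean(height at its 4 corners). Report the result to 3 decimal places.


height_mm = gray/255 × 1.6; cell vol = 0.92² × mean(4 corners)
unit = 0.92² × 1.6 / (4×255) = 0.00132769 mm³ per gray-sum
row 0: Σ corner-gray over 10 cells = 5843  → 7.7577
row 1: Σ corner-gray over 10 cells = 5510  → 7.3156
row 2: Σ corner-gray over 10 cells = 5083  → 6.7486
row 3: Σ corner-gray over 10 cells = 5683  → 7.5452
row 4: Σ corner-gray over 10 cells = 6321  → 8.3923
row 5: Σ corner-gray over 10 cells = 6022  → 7.9953
row 6: Σ corner-gray over 10 cells = 5565  → 7.3886
row 7: Σ corner-gray over 10 cells = 4840  → 6.4260
row 8: Σ corner-gray over 10 cells = 5632  → 7.4775
row 9: Σ corner-gray over 10 cells = 5624  → 7.4669
row 10: Σ corner-gray over 10 cells = 3765  → 4.9987
row 11: Σ corner-gray over 10 cells = 4068  → 5.4010
row 12: Σ corner-gray over 10 cells = 4473  → 5.9387
row 13: Σ corner-gray over 10 cells = 4292  → 5.6984
row 14: Σ corner-gray over 10 cells = 5307  → 7.0460
Σ rows: total corner-gray = 78028  → 103.5967 mm³

103.597


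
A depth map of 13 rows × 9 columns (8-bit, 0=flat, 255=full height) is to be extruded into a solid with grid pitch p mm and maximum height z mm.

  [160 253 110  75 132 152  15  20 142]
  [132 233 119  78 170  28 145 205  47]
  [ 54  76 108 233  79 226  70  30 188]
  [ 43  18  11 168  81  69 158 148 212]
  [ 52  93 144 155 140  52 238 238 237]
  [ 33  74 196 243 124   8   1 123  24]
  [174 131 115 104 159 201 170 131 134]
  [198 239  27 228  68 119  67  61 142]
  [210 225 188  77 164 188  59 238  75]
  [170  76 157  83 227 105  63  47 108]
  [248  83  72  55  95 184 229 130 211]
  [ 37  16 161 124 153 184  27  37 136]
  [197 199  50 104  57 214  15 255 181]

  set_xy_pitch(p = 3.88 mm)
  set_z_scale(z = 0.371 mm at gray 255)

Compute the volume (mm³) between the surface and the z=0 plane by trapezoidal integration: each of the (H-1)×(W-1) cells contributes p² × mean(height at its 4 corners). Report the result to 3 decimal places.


262.328

height_mm = gray/255 × 0.371; cell vol = 3.88² × mean(4 corners)
unit = 3.88² × 0.371 / (4×255) = 0.00547567 mm³ per gray-sum
row 0: Σ corner-gray over 8 cells = 3951  → 21.6344
row 1: Σ corner-gray over 8 cells = 4021  → 22.0177
row 2: Σ corner-gray over 8 cells = 3447  → 18.8746
row 3: Σ corner-gray over 8 cells = 3970  → 21.7384
row 4: Σ corner-gray over 8 cells = 4004  → 21.9246
row 5: Σ corner-gray over 8 cells = 3925  → 21.4920
row 6: Σ corner-gray over 8 cells = 4288  → 23.4797
row 7: Σ corner-gray over 8 cells = 4521  → 24.7555
row 8: Σ corner-gray over 8 cells = 4357  → 23.8575
row 9: Σ corner-gray over 8 cells = 3949  → 21.6234
row 10: Σ corner-gray over 8 cells = 3732  → 20.4352
row 11: Σ corner-gray over 8 cells = 3743  → 20.4954
Σ rows: total corner-gray = 47908  → 262.3284 mm³


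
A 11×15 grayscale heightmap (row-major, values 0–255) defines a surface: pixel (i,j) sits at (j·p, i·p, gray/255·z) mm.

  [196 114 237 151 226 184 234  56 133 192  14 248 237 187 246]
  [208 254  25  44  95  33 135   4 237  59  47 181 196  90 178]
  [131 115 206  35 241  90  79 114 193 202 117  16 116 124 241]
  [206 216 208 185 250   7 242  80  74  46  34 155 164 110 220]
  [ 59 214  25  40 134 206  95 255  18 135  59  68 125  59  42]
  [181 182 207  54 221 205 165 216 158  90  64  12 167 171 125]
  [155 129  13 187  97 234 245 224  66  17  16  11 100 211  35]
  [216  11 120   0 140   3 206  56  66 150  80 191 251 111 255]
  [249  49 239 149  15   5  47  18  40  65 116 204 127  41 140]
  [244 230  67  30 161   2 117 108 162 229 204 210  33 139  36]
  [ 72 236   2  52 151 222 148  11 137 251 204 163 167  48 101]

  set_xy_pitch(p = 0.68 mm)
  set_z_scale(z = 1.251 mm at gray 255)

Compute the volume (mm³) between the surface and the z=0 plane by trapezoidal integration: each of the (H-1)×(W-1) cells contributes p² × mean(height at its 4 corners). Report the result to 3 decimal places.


height_mm = gray/255 × 1.251; cell vol = 0.68² × mean(4 corners)
unit = 0.68² × 1.251 / (4×255) = 0.00056712 mm³ per gray-sum
row 0: Σ corner-gray over 14 cells = 8054  → 4.5676
row 1: Σ corner-gray over 14 cells = 6854  → 3.8870
row 2: Σ corner-gray over 14 cells = 7636  → 4.3305
row 3: Σ corner-gray over 14 cells = 6935  → 3.9330
row 4: Σ corner-gray over 14 cells = 7097  → 4.0249
row 5: Σ corner-gray over 14 cells = 7420  → 4.2080
row 6: Σ corner-gray over 14 cells = 6531  → 3.7039
row 7: Σ corner-gray over 14 cells = 5860  → 3.3233
row 8: Σ corner-gray over 14 cells = 6283  → 3.5632
row 9: Σ corner-gray over 14 cells = 7421  → 4.2086
Σ rows: total corner-gray = 70091  → 39.7500 mm³

39.750


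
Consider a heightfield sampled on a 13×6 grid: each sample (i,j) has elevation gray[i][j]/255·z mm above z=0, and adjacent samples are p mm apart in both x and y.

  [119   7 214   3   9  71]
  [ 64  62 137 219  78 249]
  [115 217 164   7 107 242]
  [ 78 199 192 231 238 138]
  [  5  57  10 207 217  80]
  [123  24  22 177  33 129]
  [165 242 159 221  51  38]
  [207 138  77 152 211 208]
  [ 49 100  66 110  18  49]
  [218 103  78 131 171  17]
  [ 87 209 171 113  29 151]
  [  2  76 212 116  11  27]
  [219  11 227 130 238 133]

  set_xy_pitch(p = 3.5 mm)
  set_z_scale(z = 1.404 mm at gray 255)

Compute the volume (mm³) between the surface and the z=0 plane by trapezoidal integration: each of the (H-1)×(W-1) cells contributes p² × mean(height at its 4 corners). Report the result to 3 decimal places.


494.960

height_mm = gray/255 × 1.404; cell vol = 3.5² × mean(4 corners)
unit = 3.5² × 1.404 / (4×255) = 0.0168618 mm³ per gray-sum
row 0: Σ corner-gray over 5 cells = 1961  → 33.0659
row 1: Σ corner-gray over 5 cells = 2652  → 44.7174
row 2: Σ corner-gray over 5 cells = 3283  → 55.3572
row 3: Σ corner-gray over 5 cells = 3003  → 50.6359
row 4: Σ corner-gray over 5 cells = 1831  → 30.8739
row 5: Σ corner-gray over 5 cells = 2313  → 39.0013
row 6: Σ corner-gray over 5 cells = 3120  → 52.6087
row 7: Σ corner-gray over 5 cells = 2257  → 38.0570
row 8: Σ corner-gray over 5 cells = 1887  → 31.8181
row 9: Σ corner-gray over 5 cells = 2483  → 41.8678
row 10: Σ corner-gray over 5 cells = 2141  → 36.1010
row 11: Σ corner-gray over 5 cells = 2423  → 40.8561
Σ rows: total corner-gray = 29354  → 494.9602 mm³


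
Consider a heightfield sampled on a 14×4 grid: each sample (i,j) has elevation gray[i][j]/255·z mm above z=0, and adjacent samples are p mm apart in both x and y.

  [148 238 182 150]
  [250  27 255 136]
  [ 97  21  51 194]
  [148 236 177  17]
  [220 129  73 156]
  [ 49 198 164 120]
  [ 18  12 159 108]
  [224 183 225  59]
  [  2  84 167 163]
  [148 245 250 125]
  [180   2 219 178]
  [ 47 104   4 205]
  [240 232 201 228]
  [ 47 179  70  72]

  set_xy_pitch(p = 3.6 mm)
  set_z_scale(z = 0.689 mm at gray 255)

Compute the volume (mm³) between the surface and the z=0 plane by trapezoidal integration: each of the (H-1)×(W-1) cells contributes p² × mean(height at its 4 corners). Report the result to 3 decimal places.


193.042

height_mm = gray/255 × 0.689; cell vol = 3.6² × mean(4 corners)
unit = 3.6² × 0.689 / (4×255) = 0.00875435 mm³ per gray-sum
row 0: Σ corner-gray over 3 cells = 2088  → 18.2791
row 1: Σ corner-gray over 3 cells = 1385  → 12.1248
row 2: Σ corner-gray over 3 cells = 1426  → 12.4837
row 3: Σ corner-gray over 3 cells = 1771  → 15.5040
row 4: Σ corner-gray over 3 cells = 1673  → 14.6460
row 5: Σ corner-gray over 3 cells = 1361  → 11.9147
row 6: Σ corner-gray over 3 cells = 1567  → 13.7181
row 7: Σ corner-gray over 3 cells = 1766  → 15.4602
row 8: Σ corner-gray over 3 cells = 1930  → 16.8959
row 9: Σ corner-gray over 3 cells = 2063  → 18.0602
row 10: Σ corner-gray over 3 cells = 1268  → 11.1005
row 11: Σ corner-gray over 3 cells = 1802  → 15.7753
row 12: Σ corner-gray over 3 cells = 1951  → 17.0797
Σ rows: total corner-gray = 22051  → 193.0422 mm³


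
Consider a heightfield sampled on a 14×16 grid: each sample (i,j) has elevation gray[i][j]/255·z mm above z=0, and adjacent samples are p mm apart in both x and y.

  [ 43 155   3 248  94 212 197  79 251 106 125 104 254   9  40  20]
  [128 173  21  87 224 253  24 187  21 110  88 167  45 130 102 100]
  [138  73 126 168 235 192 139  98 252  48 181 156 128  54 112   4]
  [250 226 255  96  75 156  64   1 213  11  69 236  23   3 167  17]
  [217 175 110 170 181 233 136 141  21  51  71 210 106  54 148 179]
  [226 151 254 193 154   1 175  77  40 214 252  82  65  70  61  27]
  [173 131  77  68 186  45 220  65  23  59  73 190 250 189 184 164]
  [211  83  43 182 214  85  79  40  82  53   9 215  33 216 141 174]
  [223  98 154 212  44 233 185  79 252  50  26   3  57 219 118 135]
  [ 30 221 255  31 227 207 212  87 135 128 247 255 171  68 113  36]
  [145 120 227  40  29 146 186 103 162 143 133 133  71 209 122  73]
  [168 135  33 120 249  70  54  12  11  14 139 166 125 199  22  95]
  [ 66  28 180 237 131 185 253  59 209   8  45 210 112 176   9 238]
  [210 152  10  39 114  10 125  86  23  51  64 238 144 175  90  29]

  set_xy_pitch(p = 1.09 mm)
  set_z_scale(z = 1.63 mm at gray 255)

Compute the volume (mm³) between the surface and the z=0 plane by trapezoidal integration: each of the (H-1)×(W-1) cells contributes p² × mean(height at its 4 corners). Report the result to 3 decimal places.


185.344

height_mm = gray/255 × 1.63; cell vol = 1.09² × mean(4 corners)
unit = 1.09² × 1.63 / (4×255) = 0.00189863 mm³ per gray-sum
row 0: Σ corner-gray over 15 cells = 7309  → 13.8771
row 1: Σ corner-gray over 15 cells = 7558  → 14.3498
row 2: Σ corner-gray over 15 cells = 7523  → 14.2834
row 3: Σ corner-gray over 15 cells = 7467  → 14.1771
row 4: Σ corner-gray over 15 cells = 7841  → 14.8872
row 5: Σ corner-gray over 15 cells = 7688  → 14.5967
row 6: Σ corner-gray over 15 cells = 7192  → 13.6549
row 7: Σ corner-gray over 15 cells = 7153  → 13.5809
row 8: Σ corner-gray over 15 cells = 8598  → 16.3244
row 9: Σ corner-gray over 15 cells = 8646  → 16.4156
row 10: Σ corner-gray over 15 cells = 6827  → 12.9619
row 11: Σ corner-gray over 15 cells = 6949  → 13.1936
row 12: Σ corner-gray over 15 cells = 6869  → 13.0417
Σ rows: total corner-gray = 97620  → 185.3443 mm³


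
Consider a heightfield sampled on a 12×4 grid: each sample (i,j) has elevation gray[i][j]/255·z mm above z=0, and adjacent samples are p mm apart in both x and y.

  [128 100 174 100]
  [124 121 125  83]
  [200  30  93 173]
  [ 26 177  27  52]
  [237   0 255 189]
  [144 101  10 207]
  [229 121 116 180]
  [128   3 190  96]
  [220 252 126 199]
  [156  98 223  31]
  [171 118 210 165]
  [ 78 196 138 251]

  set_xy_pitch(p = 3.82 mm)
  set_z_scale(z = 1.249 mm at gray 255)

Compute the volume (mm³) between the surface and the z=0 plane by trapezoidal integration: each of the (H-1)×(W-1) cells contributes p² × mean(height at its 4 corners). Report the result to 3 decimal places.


310.502

height_mm = gray/255 × 1.249; cell vol = 3.82² × mean(4 corners)
unit = 3.82² × 1.249 / (4×255) = 0.0178685 mm³ per gray-sum
row 0: Σ corner-gray over 3 cells = 1475  → 26.3561
row 1: Σ corner-gray over 3 cells = 1318  → 23.5507
row 2: Σ corner-gray over 3 cells = 1105  → 19.7447
row 3: Σ corner-gray over 3 cells = 1422  → 25.4091
row 4: Σ corner-gray over 3 cells = 1509  → 26.9636
row 5: Σ corner-gray over 3 cells = 1456  → 26.0166
row 6: Σ corner-gray over 3 cells = 1493  → 26.6777
row 7: Σ corner-gray over 3 cells = 1785  → 31.8953
row 8: Σ corner-gray over 3 cells = 2004  → 35.8085
row 9: Σ corner-gray over 3 cells = 1821  → 32.5386
row 10: Σ corner-gray over 3 cells = 1989  → 35.5405
Σ rows: total corner-gray = 17377  → 310.5016 mm³


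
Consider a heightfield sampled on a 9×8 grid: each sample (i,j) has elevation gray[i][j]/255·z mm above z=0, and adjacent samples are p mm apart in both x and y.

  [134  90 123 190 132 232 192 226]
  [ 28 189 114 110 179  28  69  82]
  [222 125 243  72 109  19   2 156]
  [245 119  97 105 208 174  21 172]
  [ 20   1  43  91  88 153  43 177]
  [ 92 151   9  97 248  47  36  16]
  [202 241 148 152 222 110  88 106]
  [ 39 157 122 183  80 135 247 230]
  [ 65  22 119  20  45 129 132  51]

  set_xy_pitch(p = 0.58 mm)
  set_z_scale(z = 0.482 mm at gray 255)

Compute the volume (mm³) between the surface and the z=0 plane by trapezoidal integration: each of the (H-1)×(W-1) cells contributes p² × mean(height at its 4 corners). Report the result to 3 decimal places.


4.197

height_mm = gray/255 × 0.482; cell vol = 0.58² × mean(4 corners)
unit = 0.58² × 0.482 / (4×255) = 0.000158965 mm³ per gray-sum
row 0: Σ corner-gray over 7 cells = 3766  → 0.5987
row 1: Σ corner-gray over 7 cells = 3006  → 0.4779
row 2: Σ corner-gray over 7 cells = 3383  → 0.5378
row 3: Σ corner-gray over 7 cells = 2900  → 0.4610
row 4: Σ corner-gray over 7 cells = 2319  → 0.3686
row 5: Σ corner-gray over 7 cells = 3514  → 0.5586
row 6: Σ corner-gray over 7 cells = 4347  → 0.6910
row 7: Σ corner-gray over 7 cells = 3167  → 0.5034
Σ rows: total corner-gray = 26402  → 4.1970 mm³


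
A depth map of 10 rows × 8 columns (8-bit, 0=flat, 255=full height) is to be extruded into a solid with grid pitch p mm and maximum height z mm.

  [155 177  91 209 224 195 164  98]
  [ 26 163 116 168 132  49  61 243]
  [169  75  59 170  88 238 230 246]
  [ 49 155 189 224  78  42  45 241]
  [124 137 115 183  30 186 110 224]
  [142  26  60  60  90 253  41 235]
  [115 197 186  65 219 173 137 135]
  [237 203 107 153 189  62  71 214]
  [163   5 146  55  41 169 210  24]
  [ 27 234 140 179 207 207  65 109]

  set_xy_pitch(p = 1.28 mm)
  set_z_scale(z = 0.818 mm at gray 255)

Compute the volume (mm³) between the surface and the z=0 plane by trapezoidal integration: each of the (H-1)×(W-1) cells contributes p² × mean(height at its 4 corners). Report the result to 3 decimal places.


44.136

height_mm = gray/255 × 0.818; cell vol = 1.28² × mean(4 corners)
unit = 1.28² × 0.818 / (4×255) = 0.00131393 mm³ per gray-sum
row 0: Σ corner-gray over 7 cells = 4020  → 5.2820
row 1: Σ corner-gray over 7 cells = 3782  → 4.9693
row 2: Σ corner-gray over 7 cells = 3891  → 5.1125
row 3: Σ corner-gray over 7 cells = 3626  → 4.7643
row 4: Σ corner-gray over 7 cells = 3307  → 4.3452
row 5: Σ corner-gray over 7 cells = 3641  → 4.7840
row 6: Σ corner-gray over 7 cells = 4225  → 5.5514
row 7: Σ corner-gray over 7 cells = 3460  → 4.5462
row 8: Σ corner-gray over 7 cells = 3639  → 4.7814
Σ rows: total corner-gray = 33591  → 44.1363 mm³


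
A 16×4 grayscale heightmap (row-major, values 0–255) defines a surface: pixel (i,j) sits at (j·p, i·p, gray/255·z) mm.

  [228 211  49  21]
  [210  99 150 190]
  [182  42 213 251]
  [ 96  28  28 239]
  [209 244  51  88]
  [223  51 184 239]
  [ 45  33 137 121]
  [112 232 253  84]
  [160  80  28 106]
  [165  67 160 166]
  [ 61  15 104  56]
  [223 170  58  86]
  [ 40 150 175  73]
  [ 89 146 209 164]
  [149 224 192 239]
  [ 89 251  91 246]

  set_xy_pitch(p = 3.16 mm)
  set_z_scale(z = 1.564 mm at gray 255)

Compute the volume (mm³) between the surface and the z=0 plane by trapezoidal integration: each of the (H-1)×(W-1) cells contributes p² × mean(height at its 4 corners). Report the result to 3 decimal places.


367.654

height_mm = gray/255 × 1.564; cell vol = 3.16² × mean(4 corners)
unit = 3.16² × 1.564 / (4×255) = 0.0153113 mm³ per gray-sum
row 0: Σ corner-gray over 3 cells = 1667  → 25.5239
row 1: Σ corner-gray over 3 cells = 1841  → 28.1880
row 2: Σ corner-gray over 3 cells = 1390  → 21.2826
row 3: Σ corner-gray over 3 cells = 1334  → 20.4252
row 4: Σ corner-gray over 3 cells = 1819  → 27.8512
row 5: Σ corner-gray over 3 cells = 1438  → 22.0176
row 6: Σ corner-gray over 3 cells = 1672  → 25.6004
row 7: Σ corner-gray over 3 cells = 1648  → 25.2329
row 8: Σ corner-gray over 3 cells = 1267  → 19.3994
row 9: Σ corner-gray over 3 cells = 1140  → 17.4548
row 10: Σ corner-gray over 3 cells = 1120  → 17.1486
row 11: Σ corner-gray over 3 cells = 1528  → 23.3956
row 12: Σ corner-gray over 3 cells = 1726  → 26.4272
row 13: Σ corner-gray over 3 cells = 2183  → 33.4245
row 14: Σ corner-gray over 3 cells = 2239  → 34.2819
Σ rows: total corner-gray = 24012  → 367.6538 mm³


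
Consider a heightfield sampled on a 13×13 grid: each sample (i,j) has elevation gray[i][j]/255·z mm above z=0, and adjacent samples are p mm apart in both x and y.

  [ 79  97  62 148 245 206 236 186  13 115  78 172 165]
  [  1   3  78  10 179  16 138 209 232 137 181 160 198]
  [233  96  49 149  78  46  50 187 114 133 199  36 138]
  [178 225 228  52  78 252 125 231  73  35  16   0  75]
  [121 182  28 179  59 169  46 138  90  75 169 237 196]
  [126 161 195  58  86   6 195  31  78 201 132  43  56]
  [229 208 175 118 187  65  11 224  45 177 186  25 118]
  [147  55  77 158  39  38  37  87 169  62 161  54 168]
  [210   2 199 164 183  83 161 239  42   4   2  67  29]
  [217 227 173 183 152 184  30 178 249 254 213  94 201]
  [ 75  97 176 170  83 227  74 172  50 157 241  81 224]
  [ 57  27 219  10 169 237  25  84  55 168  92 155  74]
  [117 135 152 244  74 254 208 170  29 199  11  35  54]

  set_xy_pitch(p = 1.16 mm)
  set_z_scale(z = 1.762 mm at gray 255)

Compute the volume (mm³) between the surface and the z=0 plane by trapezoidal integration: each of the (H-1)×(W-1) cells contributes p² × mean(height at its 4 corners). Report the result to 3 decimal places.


164.913

height_mm = gray/255 × 1.762; cell vol = 1.16² × mean(4 corners)
unit = 1.16² × 1.762 / (4×255) = 0.00232446 mm³ per gray-sum
row 0: Σ corner-gray over 12 cells = 6245  → 14.5162
row 1: Σ corner-gray over 12 cells = 5530  → 12.8543
row 2: Σ corner-gray over 12 cells = 5528  → 12.8496
row 3: Σ corner-gray over 12 cells = 5944  → 13.8166
row 4: Σ corner-gray over 12 cells = 5615  → 13.0518
row 5: Σ corner-gray over 12 cells = 5743  → 13.3494
row 6: Σ corner-gray over 12 cells = 5378  → 12.5009
row 7: Σ corner-gray over 12 cells = 4720  → 10.9714
row 8: Σ corner-gray over 12 cells = 6823  → 15.8598
row 9: Σ corner-gray over 12 cells = 7647  → 17.7751
row 10: Σ corner-gray over 12 cells = 5968  → 13.8724
row 11: Σ corner-gray over 12 cells = 5806  → 13.4958
Σ rows: total corner-gray = 70947  → 164.9133 mm³


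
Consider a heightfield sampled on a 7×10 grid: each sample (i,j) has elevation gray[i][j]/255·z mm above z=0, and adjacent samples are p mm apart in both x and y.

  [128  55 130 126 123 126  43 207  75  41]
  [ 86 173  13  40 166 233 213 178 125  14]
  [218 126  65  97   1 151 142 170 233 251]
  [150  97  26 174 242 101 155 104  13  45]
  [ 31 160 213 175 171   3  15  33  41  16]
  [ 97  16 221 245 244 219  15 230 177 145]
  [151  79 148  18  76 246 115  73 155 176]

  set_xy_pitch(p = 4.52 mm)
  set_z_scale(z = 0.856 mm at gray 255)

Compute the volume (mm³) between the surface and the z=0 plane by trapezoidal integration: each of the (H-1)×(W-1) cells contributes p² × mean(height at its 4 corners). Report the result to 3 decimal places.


height_mm = gray/255 × 0.856; cell vol = 4.52² × mean(4 corners)
unit = 4.52² × 0.856 / (4×255) = 0.0171455 mm³ per gray-sum
row 0: Σ corner-gray over 9 cells = 4321  → 74.0858
row 1: Σ corner-gray over 9 cells = 4821  → 82.6585
row 2: Σ corner-gray over 9 cells = 4458  → 76.4347
row 3: Σ corner-gray over 9 cells = 3688  → 63.2326
row 4: Σ corner-gray over 9 cells = 4645  → 79.6409
row 5: Σ corner-gray over 9 cells = 5123  → 87.8365
Σ rows: total corner-gray = 27056  → 463.8890 mm³

463.889


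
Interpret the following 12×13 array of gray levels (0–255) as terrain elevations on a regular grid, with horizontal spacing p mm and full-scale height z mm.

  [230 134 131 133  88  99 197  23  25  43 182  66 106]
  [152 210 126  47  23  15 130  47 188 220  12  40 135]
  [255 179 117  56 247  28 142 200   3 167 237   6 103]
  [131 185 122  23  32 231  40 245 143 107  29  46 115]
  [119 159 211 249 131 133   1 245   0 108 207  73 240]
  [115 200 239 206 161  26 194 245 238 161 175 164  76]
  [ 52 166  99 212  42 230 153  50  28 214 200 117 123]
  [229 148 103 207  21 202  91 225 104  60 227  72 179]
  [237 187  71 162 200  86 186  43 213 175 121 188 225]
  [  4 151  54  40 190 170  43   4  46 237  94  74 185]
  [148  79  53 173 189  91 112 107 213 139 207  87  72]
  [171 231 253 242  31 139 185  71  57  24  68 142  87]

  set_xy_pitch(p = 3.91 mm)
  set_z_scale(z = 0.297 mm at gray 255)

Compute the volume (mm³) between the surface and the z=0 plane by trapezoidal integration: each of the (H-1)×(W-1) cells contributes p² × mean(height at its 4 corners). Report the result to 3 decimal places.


height_mm = gray/255 × 0.297; cell vol = 3.91² × mean(4 corners)
unit = 3.91² × 0.297 / (4×255) = 0.00445154 mm³ per gray-sum
row 0: Σ corner-gray over 12 cells = 4981  → 22.1731
row 1: Σ corner-gray over 12 cells = 5525  → 24.5947
row 2: Σ corner-gray over 12 cells = 5774  → 25.7032
row 3: Σ corner-gray over 12 cells = 6045  → 26.9095
row 4: Σ corner-gray over 12 cells = 7602  → 33.8406
row 5: Σ corner-gray over 12 cells = 7406  → 32.9681
row 6: Σ corner-gray over 12 cells = 6525  → 29.0463
row 7: Σ corner-gray over 12 cells = 7054  → 31.4011
row 8: Σ corner-gray over 12 cells = 6121  → 27.2478
row 9: Σ corner-gray over 12 cells = 5515  → 24.5502
row 10: Σ corner-gray over 12 cells = 6264  → 27.8844
Σ rows: total corner-gray = 68812  → 306.3190 mm³

306.319


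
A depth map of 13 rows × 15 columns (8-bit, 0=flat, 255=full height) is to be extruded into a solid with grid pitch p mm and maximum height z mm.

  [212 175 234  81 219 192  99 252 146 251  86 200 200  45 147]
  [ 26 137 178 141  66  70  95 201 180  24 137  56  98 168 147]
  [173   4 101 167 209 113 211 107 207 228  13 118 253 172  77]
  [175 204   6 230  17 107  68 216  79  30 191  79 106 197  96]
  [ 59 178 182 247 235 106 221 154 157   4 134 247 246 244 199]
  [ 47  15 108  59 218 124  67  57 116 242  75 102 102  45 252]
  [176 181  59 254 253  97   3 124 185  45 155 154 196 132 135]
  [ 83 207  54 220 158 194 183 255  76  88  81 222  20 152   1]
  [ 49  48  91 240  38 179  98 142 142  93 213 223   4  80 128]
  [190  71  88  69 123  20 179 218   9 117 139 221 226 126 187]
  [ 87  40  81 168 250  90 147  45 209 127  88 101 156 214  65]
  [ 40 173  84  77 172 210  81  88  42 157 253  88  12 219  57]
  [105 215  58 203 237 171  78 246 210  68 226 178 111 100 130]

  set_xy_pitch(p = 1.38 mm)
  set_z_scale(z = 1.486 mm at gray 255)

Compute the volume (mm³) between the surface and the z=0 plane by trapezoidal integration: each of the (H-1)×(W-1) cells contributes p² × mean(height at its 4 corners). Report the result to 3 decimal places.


249.695

height_mm = gray/255 × 1.486; cell vol = 1.38² × mean(4 corners)
unit = 1.38² × 1.486 / (4×255) = 0.00277445 mm³ per gray-sum
row 0: Σ corner-gray over 14 cells = 7994  → 22.1789
row 1: Σ corner-gray over 14 cells = 7331  → 20.3395
row 2: Σ corner-gray over 14 cells = 7387  → 20.4949
row 3: Σ corner-gray over 14 cells = 8299  → 23.0252
row 4: Σ corner-gray over 14 cells = 7927  → 21.9931
row 5: Σ corner-gray over 14 cells = 6946  → 19.2713
row 6: Σ corner-gray over 14 cells = 7891  → 21.8932
row 7: Σ corner-gray over 14 cells = 7263  → 20.1508
row 8: Σ corner-gray over 14 cells = 6948  → 19.2769
row 9: Σ corner-gray over 14 cells = 7173  → 19.9011
row 10: Σ corner-gray over 14 cells = 6993  → 19.4017
row 11: Σ corner-gray over 14 cells = 7846  → 21.7683
Σ rows: total corner-gray = 89998  → 249.6949 mm³


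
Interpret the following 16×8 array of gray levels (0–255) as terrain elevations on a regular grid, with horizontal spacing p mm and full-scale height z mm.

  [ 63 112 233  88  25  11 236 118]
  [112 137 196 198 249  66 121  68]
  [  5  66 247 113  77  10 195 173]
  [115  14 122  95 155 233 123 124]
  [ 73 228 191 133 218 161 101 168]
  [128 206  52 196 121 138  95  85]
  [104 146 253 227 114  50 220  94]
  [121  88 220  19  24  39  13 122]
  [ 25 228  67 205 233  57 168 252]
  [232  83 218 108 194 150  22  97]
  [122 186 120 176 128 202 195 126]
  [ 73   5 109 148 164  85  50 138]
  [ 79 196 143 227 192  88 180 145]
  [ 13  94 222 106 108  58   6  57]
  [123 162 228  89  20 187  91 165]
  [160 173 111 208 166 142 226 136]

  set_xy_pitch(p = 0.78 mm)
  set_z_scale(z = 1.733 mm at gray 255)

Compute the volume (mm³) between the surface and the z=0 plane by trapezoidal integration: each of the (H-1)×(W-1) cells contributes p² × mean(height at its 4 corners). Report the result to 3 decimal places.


57.565

height_mm = gray/255 × 1.733; cell vol = 0.78² × mean(4 corners)
unit = 0.78² × 1.733 / (4×255) = 0.00103368 mm³ per gray-sum
row 0: Σ corner-gray over 7 cells = 3705  → 3.8298
row 1: Σ corner-gray over 7 cells = 3708  → 3.8329
row 2: Σ corner-gray over 7 cells = 3317  → 3.4287
row 3: Σ corner-gray over 7 cells = 4028  → 4.1637
row 4: Σ corner-gray over 7 cells = 4134  → 4.2732
row 5: Σ corner-gray over 7 cells = 4047  → 4.1833
row 6: Σ corner-gray over 7 cells = 3267  → 3.3770
row 7: Σ corner-gray over 7 cells = 3242  → 3.3512
row 8: Σ corner-gray over 7 cells = 4072  → 4.2092
row 9: Σ corner-gray over 7 cells = 4141  → 4.2805
row 10: Σ corner-gray over 7 cells = 3595  → 3.7161
row 11: Σ corner-gray over 7 cells = 3609  → 3.7306
row 12: Σ corner-gray over 7 cells = 3534  → 3.6530
row 13: Σ corner-gray over 7 cells = 3100  → 3.2044
row 14: Σ corner-gray over 7 cells = 4190  → 4.3311
Σ rows: total corner-gray = 55689  → 57.5648 mm³
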